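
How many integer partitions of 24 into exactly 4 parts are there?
p(24, 4 parts) = 108

Partitions of n into exactly k parts are in bijection with partitions of n − k into at most k parts (subtract 1 from each part). So p(24, exactly 4) = p(20, parts ≤ 4). Computing via the recurrence p(m, j) = p(m, j−1) + p(m−j, j) gives 108.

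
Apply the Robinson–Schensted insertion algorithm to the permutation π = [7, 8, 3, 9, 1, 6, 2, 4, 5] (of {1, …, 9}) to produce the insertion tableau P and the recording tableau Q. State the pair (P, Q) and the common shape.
P = [1, 2, 4, 5] / [3, 6, 9] / [7, 8];  Q = [1, 2, 4, 9] / [3, 6, 8] / [5, 7];  common shape = (4, 3, 2)

Row-insert the values π_1, π_2, … into P one at a time, bumping the leftmost entry strictly greater than the inserted value down to the next row. The recording tableau Q records, in position (i, j), the step at which that cell was added to P.
  Insert 7 (step 1): P = [7];  Q = [1]
  Insert 8 (step 2): P = [7, 8];  Q = [1, 2]
  Insert 3 (step 3): P = [3, 8] / [7];  Q = [1, 2] / [3]
  Insert 9 (step 4): P = [3, 8, 9] / [7];  Q = [1, 2, 4] / [3]
  Insert 1 (step 5): P = [1, 8, 9] / [3] / [7];  Q = [1, 2, 4] / [3] / [5]
  Insert 6 (step 6): P = [1, 6, 9] / [3, 8] / [7];  Q = [1, 2, 4] / [3, 6] / [5]
  Insert 2 (step 7): P = [1, 2, 9] / [3, 6] / [7, 8];  Q = [1, 2, 4] / [3, 6] / [5, 7]
  Insert 4 (step 8): P = [1, 2, 4] / [3, 6, 9] / [7, 8];  Q = [1, 2, 4] / [3, 6, 8] / [5, 7]
  Insert 5 (step 9): P = [1, 2, 4, 5] / [3, 6, 9] / [7, 8];  Q = [1, 2, 4, 9] / [3, 6, 8] / [5, 7]
Final shape: (4, 3, 2).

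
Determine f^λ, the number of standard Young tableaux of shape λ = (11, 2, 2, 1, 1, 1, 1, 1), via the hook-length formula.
# SYT of shape (11, 2, 2, 1, 1, 1, 1, 1) = 2309450

Hook-length formula: f^λ = n! / Π hook(c), product over all cells c of the Young diagram. For λ = (11, 2, 2, 1, 1, 1, 1, 1), n = 20 boxes. Hook lengths by row (left-to-right, top-to-bottom): [18, 12, 9, 8, 7, 6, 5, 4, 3, 2, 1]; [8, 2]; [7, 1]; [5]; [4]; [3]; [2]; [1]. Product of hooks = 1053455155200. So f^λ = 20! / 1053455155200 = 2432902008176640000 / 1053455155200 = 2309450.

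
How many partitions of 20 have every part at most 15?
p(20, parts ≤ 15) = 615

Use the recurrence p(n, m) = p(n, m−1) + p(n−m, m): either the largest part is < m (count p(n, m−1)) or the largest part is exactly m (remove one copy of m, count p(n−m, m)). With p(0, ·) = 1 this gives p(20, parts ≤ 15) = 615. (By conjugating Young diagrams, this also counts partitions of 20 into at most 15 parts.)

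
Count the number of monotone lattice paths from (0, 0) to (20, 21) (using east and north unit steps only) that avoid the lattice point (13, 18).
Number of paths = 244378568220

Total paths from (0, 0) to (20, 21): C(41, 20) = 269128937220. Paths through (13, 18): (paths (0, 0) → (13, 18)) × (paths (13, 18) → (20, 21)) = C(31, 13) · C(10, 7) = 206253075 · 120 = 24750369000. Avoidance count = 269128937220 − 24750369000 = 244378568220.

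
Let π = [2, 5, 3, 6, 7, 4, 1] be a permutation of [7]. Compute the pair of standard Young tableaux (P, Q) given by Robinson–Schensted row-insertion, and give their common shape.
P = [1, 3, 4, 7] / [2, 6] / [5];  Q = [1, 2, 4, 5] / [3, 6] / [7];  common shape = (4, 2, 1)

Row-insert the values π_1, π_2, … into P one at a time, bumping the leftmost entry strictly greater than the inserted value down to the next row. The recording tableau Q records, in position (i, j), the step at which that cell was added to P.
  Insert 2 (step 1): P = [2];  Q = [1]
  Insert 5 (step 2): P = [2, 5];  Q = [1, 2]
  Insert 3 (step 3): P = [2, 3] / [5];  Q = [1, 2] / [3]
  Insert 6 (step 4): P = [2, 3, 6] / [5];  Q = [1, 2, 4] / [3]
  Insert 7 (step 5): P = [2, 3, 6, 7] / [5];  Q = [1, 2, 4, 5] / [3]
  Insert 4 (step 6): P = [2, 3, 4, 7] / [5, 6];  Q = [1, 2, 4, 5] / [3, 6]
  Insert 1 (step 7): P = [1, 3, 4, 7] / [2, 6] / [5];  Q = [1, 2, 4, 5] / [3, 6] / [7]
Final shape: (4, 2, 1).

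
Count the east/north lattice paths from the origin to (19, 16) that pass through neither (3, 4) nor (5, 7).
Number of paths = 2633969545

Inclusion–exclusion. Total paths: C(35, 19) = 4059928950. Through P₁: C(7, 3)·C(28, 16) = 1064761425. Through P₂: C(12, 5)·C(23, 14) = 647214480. Since P₁ is strictly southwest of P₂, a monotone path through both must visit P₁ then P₂; paths through both = C(7, 3)·C(5, 2)·C(23, 14) = 286016500. Avoid both = 4059928950 − 1064761425 − 647214480 + 286016500 = 2633969545.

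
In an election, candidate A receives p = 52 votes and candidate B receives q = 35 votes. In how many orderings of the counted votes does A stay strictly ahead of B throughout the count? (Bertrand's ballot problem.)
Strict-lead orderings = 494161867949019502866138

Total orderings of the 87 votes with 52 for A: C(87, 52) = 2528946030092040985256118. By the Bertrand ballot formula (Cycle Lemma / reflection principle), the number of orderings in which A is strictly ahead of B throughout is (p − q)/(p + q) · C(p + q, p) = (52 − 35)/(52 + 35) · 2528946030092040985256118 = 494161867949019502866138.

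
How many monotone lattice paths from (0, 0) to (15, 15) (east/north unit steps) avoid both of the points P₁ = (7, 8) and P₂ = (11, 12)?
Number of paths = 82151315

Inclusion–exclusion. Total paths: C(30, 15) = 155117520. Through P₁: C(15, 7)·C(15, 8) = 41409225. Through P₂: C(23, 11)·C(7, 4) = 47322730. Since P₁ is strictly southwest of P₂, a monotone path through both must visit P₁ then P₂; paths through both = C(15, 7)·C(8, 4)·C(7, 4) = 15765750. Avoid both = 155117520 − 41409225 − 47322730 + 15765750 = 82151315.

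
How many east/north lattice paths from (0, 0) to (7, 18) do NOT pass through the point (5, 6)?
Number of paths = 438658

Total paths from (0, 0) to (7, 18): C(25, 7) = 480700. Paths through (5, 6): (paths (0, 0) → (5, 6)) × (paths (5, 6) → (7, 18)) = C(11, 5) · C(14, 2) = 462 · 91 = 42042. Avoidance count = 480700 − 42042 = 438658.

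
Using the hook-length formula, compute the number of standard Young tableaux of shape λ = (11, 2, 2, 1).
# SYT of shape (11, 2, 2, 1) = 14300

Hook-length formula: f^λ = n! / Π hook(c), product over all cells c of the Young diagram. For λ = (11, 2, 2, 1), n = 16 boxes. Hook lengths by row (left-to-right, top-to-bottom): [14, 12, 9, 8, 7, 6, 5, 4, 3, 2, 1]; [4, 2]; [3, 1]; [1]. Product of hooks = 1463132160. So f^λ = 16! / 1463132160 = 20922789888000 / 1463132160 = 14300.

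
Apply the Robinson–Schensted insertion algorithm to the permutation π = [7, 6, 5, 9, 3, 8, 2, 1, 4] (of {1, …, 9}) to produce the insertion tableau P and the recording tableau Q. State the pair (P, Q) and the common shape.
P = [1, 4] / [2, 8] / [3, 9] / [5] / [6] / [7];  Q = [1, 4] / [2, 6] / [3, 9] / [5] / [7] / [8];  common shape = (2, 2, 2, 1, 1, 1)

Row-insert the values π_1, π_2, … into P one at a time, bumping the leftmost entry strictly greater than the inserted value down to the next row. The recording tableau Q records, in position (i, j), the step at which that cell was added to P.
  Insert 7 (step 1): P = [7];  Q = [1]
  Insert 6 (step 2): P = [6] / [7];  Q = [1] / [2]
  Insert 5 (step 3): P = [5] / [6] / [7];  Q = [1] / [2] / [3]
  Insert 9 (step 4): P = [5, 9] / [6] / [7];  Q = [1, 4] / [2] / [3]
  Insert 3 (step 5): P = [3, 9] / [5] / [6] / [7];  Q = [1, 4] / [2] / [3] / [5]
  Insert 8 (step 6): P = [3, 8] / [5, 9] / [6] / [7];  Q = [1, 4] / [2, 6] / [3] / [5]
  Insert 2 (step 7): P = [2, 8] / [3, 9] / [5] / [6] / [7];  Q = [1, 4] / [2, 6] / [3] / [5] / [7]
  Insert 1 (step 8): P = [1, 8] / [2, 9] / [3] / [5] / [6] / [7];  Q = [1, 4] / [2, 6] / [3] / [5] / [7] / [8]
  Insert 4 (step 9): P = [1, 4] / [2, 8] / [3, 9] / [5] / [6] / [7];  Q = [1, 4] / [2, 6] / [3, 9] / [5] / [7] / [8]
Final shape: (2, 2, 2, 1, 1, 1).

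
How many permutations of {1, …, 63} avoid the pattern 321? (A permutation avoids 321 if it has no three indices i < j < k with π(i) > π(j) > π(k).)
C_63 = 94295850558771979787935384946380125

These 321-avoiding permutations are counted by the Catalan number C_n = (1/(n + 1)) · C(2n, n). For n = 63: C_63 = (1/64) · C(126, 63) = 6034934435761406706427864636568328000/64 = 94295850558771979787935384946380125.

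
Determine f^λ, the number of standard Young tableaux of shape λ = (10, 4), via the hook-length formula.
# SYT of shape (10, 4) = 637

Hook-length formula: f^λ = n! / Π hook(c), product over all cells c of the Young diagram. For λ = (10, 4), n = 14 boxes. Hook lengths by row (left-to-right, top-to-bottom): [11, 10, 9, 8, 6, 5, 4, 3, 2, 1]; [4, 3, 2, 1]. Product of hooks = 136857600. So f^λ = 14! / 136857600 = 87178291200 / 136857600 = 637.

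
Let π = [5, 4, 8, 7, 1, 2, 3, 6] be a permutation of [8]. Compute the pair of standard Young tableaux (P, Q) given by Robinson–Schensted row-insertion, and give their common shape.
P = [1, 2, 3, 6] / [4, 7] / [5, 8];  Q = [1, 3, 7, 8] / [2, 4] / [5, 6];  common shape = (4, 2, 2)

Row-insert the values π_1, π_2, … into P one at a time, bumping the leftmost entry strictly greater than the inserted value down to the next row. The recording tableau Q records, in position (i, j), the step at which that cell was added to P.
  Insert 5 (step 1): P = [5];  Q = [1]
  Insert 4 (step 2): P = [4] / [5];  Q = [1] / [2]
  Insert 8 (step 3): P = [4, 8] / [5];  Q = [1, 3] / [2]
  Insert 7 (step 4): P = [4, 7] / [5, 8];  Q = [1, 3] / [2, 4]
  Insert 1 (step 5): P = [1, 7] / [4, 8] / [5];  Q = [1, 3] / [2, 4] / [5]
  Insert 2 (step 6): P = [1, 2] / [4, 7] / [5, 8];  Q = [1, 3] / [2, 4] / [5, 6]
  Insert 3 (step 7): P = [1, 2, 3] / [4, 7] / [5, 8];  Q = [1, 3, 7] / [2, 4] / [5, 6]
  Insert 6 (step 8): P = [1, 2, 3, 6] / [4, 7] / [5, 8];  Q = [1, 3, 7, 8] / [2, 4] / [5, 6]
Final shape: (4, 2, 2).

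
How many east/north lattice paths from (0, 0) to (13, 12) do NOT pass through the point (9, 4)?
Number of paths = 4846375

Total paths from (0, 0) to (13, 12): C(25, 13) = 5200300. Paths through (9, 4): (paths (0, 0) → (9, 4)) × (paths (9, 4) → (13, 12)) = C(13, 9) · C(12, 4) = 715 · 495 = 353925. Avoidance count = 5200300 − 353925 = 4846375.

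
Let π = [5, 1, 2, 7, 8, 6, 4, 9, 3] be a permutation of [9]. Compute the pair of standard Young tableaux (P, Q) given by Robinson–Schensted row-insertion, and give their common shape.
P = [1, 2, 3, 8, 9] / [4, 6] / [5] / [7];  Q = [1, 3, 4, 5, 8] / [2, 6] / [7] / [9];  common shape = (5, 2, 1, 1)

Row-insert the values π_1, π_2, … into P one at a time, bumping the leftmost entry strictly greater than the inserted value down to the next row. The recording tableau Q records, in position (i, j), the step at which that cell was added to P.
  Insert 5 (step 1): P = [5];  Q = [1]
  Insert 1 (step 2): P = [1] / [5];  Q = [1] / [2]
  Insert 2 (step 3): P = [1, 2] / [5];  Q = [1, 3] / [2]
  Insert 7 (step 4): P = [1, 2, 7] / [5];  Q = [1, 3, 4] / [2]
  Insert 8 (step 5): P = [1, 2, 7, 8] / [5];  Q = [1, 3, 4, 5] / [2]
  Insert 6 (step 6): P = [1, 2, 6, 8] / [5, 7];  Q = [1, 3, 4, 5] / [2, 6]
  Insert 4 (step 7): P = [1, 2, 4, 8] / [5, 6] / [7];  Q = [1, 3, 4, 5] / [2, 6] / [7]
  Insert 9 (step 8): P = [1, 2, 4, 8, 9] / [5, 6] / [7];  Q = [1, 3, 4, 5, 8] / [2, 6] / [7]
  Insert 3 (step 9): P = [1, 2, 3, 8, 9] / [4, 6] / [5] / [7];  Q = [1, 3, 4, 5, 8] / [2, 6] / [7] / [9]
Final shape: (5, 2, 1, 1).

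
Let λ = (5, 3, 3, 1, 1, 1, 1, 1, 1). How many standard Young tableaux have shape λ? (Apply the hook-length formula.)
# SYT of shape (5, 3, 3, 1, 1, 1, 1, 1, 1) = 586432

Hook-length formula: f^λ = n! / Π hook(c), product over all cells c of the Young diagram. For λ = (5, 3, 3, 1, 1, 1, 1, 1, 1), n = 17 boxes. Hook lengths by row (left-to-right, top-to-bottom): [13, 6, 5, 2, 1]; [10, 3, 2]; [9, 2, 1]; [6]; [5]; [4]; [3]; [2]; [1]. Product of hooks = 606528000. So f^λ = 17! / 606528000 = 355687428096000 / 606528000 = 586432.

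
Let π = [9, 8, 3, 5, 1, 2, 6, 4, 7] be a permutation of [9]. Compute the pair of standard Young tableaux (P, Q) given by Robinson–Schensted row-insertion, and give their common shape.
P = [1, 2, 4, 7] / [3, 5, 6] / [8] / [9];  Q = [1, 4, 7, 9] / [2, 6, 8] / [3] / [5];  common shape = (4, 3, 1, 1)

Row-insert the values π_1, π_2, … into P one at a time, bumping the leftmost entry strictly greater than the inserted value down to the next row. The recording tableau Q records, in position (i, j), the step at which that cell was added to P.
  Insert 9 (step 1): P = [9];  Q = [1]
  Insert 8 (step 2): P = [8] / [9];  Q = [1] / [2]
  Insert 3 (step 3): P = [3] / [8] / [9];  Q = [1] / [2] / [3]
  Insert 5 (step 4): P = [3, 5] / [8] / [9];  Q = [1, 4] / [2] / [3]
  Insert 1 (step 5): P = [1, 5] / [3] / [8] / [9];  Q = [1, 4] / [2] / [3] / [5]
  Insert 2 (step 6): P = [1, 2] / [3, 5] / [8] / [9];  Q = [1, 4] / [2, 6] / [3] / [5]
  Insert 6 (step 7): P = [1, 2, 6] / [3, 5] / [8] / [9];  Q = [1, 4, 7] / [2, 6] / [3] / [5]
  Insert 4 (step 8): P = [1, 2, 4] / [3, 5, 6] / [8] / [9];  Q = [1, 4, 7] / [2, 6, 8] / [3] / [5]
  Insert 7 (step 9): P = [1, 2, 4, 7] / [3, 5, 6] / [8] / [9];  Q = [1, 4, 7, 9] / [2, 6, 8] / [3] / [5]
Final shape: (4, 3, 1, 1).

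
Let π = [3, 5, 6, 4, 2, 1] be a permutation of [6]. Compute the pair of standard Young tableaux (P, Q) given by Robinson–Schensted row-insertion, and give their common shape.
P = [1, 4, 6] / [2] / [3] / [5];  Q = [1, 2, 3] / [4] / [5] / [6];  common shape = (3, 1, 1, 1)

Row-insert the values π_1, π_2, … into P one at a time, bumping the leftmost entry strictly greater than the inserted value down to the next row. The recording tableau Q records, in position (i, j), the step at which that cell was added to P.
  Insert 3 (step 1): P = [3];  Q = [1]
  Insert 5 (step 2): P = [3, 5];  Q = [1, 2]
  Insert 6 (step 3): P = [3, 5, 6];  Q = [1, 2, 3]
  Insert 4 (step 4): P = [3, 4, 6] / [5];  Q = [1, 2, 3] / [4]
  Insert 2 (step 5): P = [2, 4, 6] / [3] / [5];  Q = [1, 2, 3] / [4] / [5]
  Insert 1 (step 6): P = [1, 4, 6] / [2] / [3] / [5];  Q = [1, 2, 3] / [4] / [5] / [6]
Final shape: (3, 1, 1, 1).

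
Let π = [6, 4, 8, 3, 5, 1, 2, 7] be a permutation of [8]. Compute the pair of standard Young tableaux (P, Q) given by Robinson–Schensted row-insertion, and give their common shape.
P = [1, 2, 7] / [3, 5] / [4, 8] / [6];  Q = [1, 3, 8] / [2, 5] / [4, 7] / [6];  common shape = (3, 2, 2, 1)

Row-insert the values π_1, π_2, … into P one at a time, bumping the leftmost entry strictly greater than the inserted value down to the next row. The recording tableau Q records, in position (i, j), the step at which that cell was added to P.
  Insert 6 (step 1): P = [6];  Q = [1]
  Insert 4 (step 2): P = [4] / [6];  Q = [1] / [2]
  Insert 8 (step 3): P = [4, 8] / [6];  Q = [1, 3] / [2]
  Insert 3 (step 4): P = [3, 8] / [4] / [6];  Q = [1, 3] / [2] / [4]
  Insert 5 (step 5): P = [3, 5] / [4, 8] / [6];  Q = [1, 3] / [2, 5] / [4]
  Insert 1 (step 6): P = [1, 5] / [3, 8] / [4] / [6];  Q = [1, 3] / [2, 5] / [4] / [6]
  Insert 2 (step 7): P = [1, 2] / [3, 5] / [4, 8] / [6];  Q = [1, 3] / [2, 5] / [4, 7] / [6]
  Insert 7 (step 8): P = [1, 2, 7] / [3, 5] / [4, 8] / [6];  Q = [1, 3, 8] / [2, 5] / [4, 7] / [6]
Final shape: (3, 2, 2, 1).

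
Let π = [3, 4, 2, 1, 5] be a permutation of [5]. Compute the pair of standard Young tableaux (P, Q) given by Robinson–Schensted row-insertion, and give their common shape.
P = [1, 4, 5] / [2] / [3];  Q = [1, 2, 5] / [3] / [4];  common shape = (3, 1, 1)

Row-insert the values π_1, π_2, … into P one at a time, bumping the leftmost entry strictly greater than the inserted value down to the next row. The recording tableau Q records, in position (i, j), the step at which that cell was added to P.
  Insert 3 (step 1): P = [3];  Q = [1]
  Insert 4 (step 2): P = [3, 4];  Q = [1, 2]
  Insert 2 (step 3): P = [2, 4] / [3];  Q = [1, 2] / [3]
  Insert 1 (step 4): P = [1, 4] / [2] / [3];  Q = [1, 2] / [3] / [4]
  Insert 5 (step 5): P = [1, 4, 5] / [2] / [3];  Q = [1, 2, 5] / [3] / [4]
Final shape: (3, 1, 1).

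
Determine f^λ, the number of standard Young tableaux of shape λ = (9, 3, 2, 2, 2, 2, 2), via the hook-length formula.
# SYT of shape (9, 3, 2, 2, 2, 2, 2) = 192053862

Hook-length formula: f^λ = n! / Π hook(c), product over all cells c of the Young diagram. For λ = (9, 3, 2, 2, 2, 2, 2), n = 22 boxes. Hook lengths by row (left-to-right, top-to-bottom): [15, 14, 8, 6, 5, 4, 3, 2, 1]; [8, 7, 1]; [6, 5]; [5, 4]; [4, 3]; [3, 2]; [2, 1]. Product of hooks = 5852528640000. So f^λ = 22! / 5852528640000 = 1124000727777607680000 / 5852528640000 = 192053862.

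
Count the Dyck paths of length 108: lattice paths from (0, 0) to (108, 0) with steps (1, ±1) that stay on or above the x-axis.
C_54 = 451959718027953471447609509424

These Dyck paths are counted by the Catalan number C_n = (1/(n + 1)) · C(2n, n). For n = 54: C_54 = (1/55) · C(108, 54) = 24857784491537440929618523018320/55 = 451959718027953471447609509424.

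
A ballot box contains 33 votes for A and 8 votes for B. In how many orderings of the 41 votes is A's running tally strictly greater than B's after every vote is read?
Strict-lead orderings = 58261125

Total orderings of the 41 votes with 33 for A: C(41, 33) = 95548245. By the Bertrand ballot formula (Cycle Lemma / reflection principle), the number of orderings in which A is strictly ahead of B throughout is (p − q)/(p + q) · C(p + q, p) = (33 − 8)/(33 + 8) · 95548245 = 58261125.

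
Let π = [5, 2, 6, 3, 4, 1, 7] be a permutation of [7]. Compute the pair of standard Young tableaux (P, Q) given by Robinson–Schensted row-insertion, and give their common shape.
P = [1, 3, 4, 7] / [2, 6] / [5];  Q = [1, 3, 5, 7] / [2, 4] / [6];  common shape = (4, 2, 1)

Row-insert the values π_1, π_2, … into P one at a time, bumping the leftmost entry strictly greater than the inserted value down to the next row. The recording tableau Q records, in position (i, j), the step at which that cell was added to P.
  Insert 5 (step 1): P = [5];  Q = [1]
  Insert 2 (step 2): P = [2] / [5];  Q = [1] / [2]
  Insert 6 (step 3): P = [2, 6] / [5];  Q = [1, 3] / [2]
  Insert 3 (step 4): P = [2, 3] / [5, 6];  Q = [1, 3] / [2, 4]
  Insert 4 (step 5): P = [2, 3, 4] / [5, 6];  Q = [1, 3, 5] / [2, 4]
  Insert 1 (step 6): P = [1, 3, 4] / [2, 6] / [5];  Q = [1, 3, 5] / [2, 4] / [6]
  Insert 7 (step 7): P = [1, 3, 4, 7] / [2, 6] / [5];  Q = [1, 3, 5, 7] / [2, 4] / [6]
Final shape: (4, 2, 1).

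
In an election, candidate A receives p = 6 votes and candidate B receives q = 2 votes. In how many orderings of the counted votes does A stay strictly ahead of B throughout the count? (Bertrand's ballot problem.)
Strict-lead orderings = 14

Total orderings of the 8 votes with 6 for A: C(8, 6) = 28. By the Bertrand ballot formula (Cycle Lemma / reflection principle), the number of orderings in which A is strictly ahead of B throughout is (p − q)/(p + q) · C(p + q, p) = (6 − 2)/(6 + 2) · 28 = 14.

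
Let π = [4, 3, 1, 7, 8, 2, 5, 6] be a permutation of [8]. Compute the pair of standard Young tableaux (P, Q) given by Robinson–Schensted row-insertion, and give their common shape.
P = [1, 2, 5, 6] / [3, 7, 8] / [4];  Q = [1, 4, 5, 8] / [2, 6, 7] / [3];  common shape = (4, 3, 1)

Row-insert the values π_1, π_2, … into P one at a time, bumping the leftmost entry strictly greater than the inserted value down to the next row. The recording tableau Q records, in position (i, j), the step at which that cell was added to P.
  Insert 4 (step 1): P = [4];  Q = [1]
  Insert 3 (step 2): P = [3] / [4];  Q = [1] / [2]
  Insert 1 (step 3): P = [1] / [3] / [4];  Q = [1] / [2] / [3]
  Insert 7 (step 4): P = [1, 7] / [3] / [4];  Q = [1, 4] / [2] / [3]
  Insert 8 (step 5): P = [1, 7, 8] / [3] / [4];  Q = [1, 4, 5] / [2] / [3]
  Insert 2 (step 6): P = [1, 2, 8] / [3, 7] / [4];  Q = [1, 4, 5] / [2, 6] / [3]
  Insert 5 (step 7): P = [1, 2, 5] / [3, 7, 8] / [4];  Q = [1, 4, 5] / [2, 6, 7] / [3]
  Insert 6 (step 8): P = [1, 2, 5, 6] / [3, 7, 8] / [4];  Q = [1, 4, 5, 8] / [2, 6, 7] / [3]
Final shape: (4, 3, 1).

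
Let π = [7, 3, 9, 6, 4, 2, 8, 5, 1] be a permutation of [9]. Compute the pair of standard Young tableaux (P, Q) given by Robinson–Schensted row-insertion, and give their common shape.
P = [1, 4, 5] / [2, 8] / [3, 9] / [6] / [7];  Q = [1, 3, 7] / [2, 4] / [5, 8] / [6] / [9];  common shape = (3, 2, 2, 1, 1)

Row-insert the values π_1, π_2, … into P one at a time, bumping the leftmost entry strictly greater than the inserted value down to the next row. The recording tableau Q records, in position (i, j), the step at which that cell was added to P.
  Insert 7 (step 1): P = [7];  Q = [1]
  Insert 3 (step 2): P = [3] / [7];  Q = [1] / [2]
  Insert 9 (step 3): P = [3, 9] / [7];  Q = [1, 3] / [2]
  Insert 6 (step 4): P = [3, 6] / [7, 9];  Q = [1, 3] / [2, 4]
  Insert 4 (step 5): P = [3, 4] / [6, 9] / [7];  Q = [1, 3] / [2, 4] / [5]
  Insert 2 (step 6): P = [2, 4] / [3, 9] / [6] / [7];  Q = [1, 3] / [2, 4] / [5] / [6]
  Insert 8 (step 7): P = [2, 4, 8] / [3, 9] / [6] / [7];  Q = [1, 3, 7] / [2, 4] / [5] / [6]
  Insert 5 (step 8): P = [2, 4, 5] / [3, 8] / [6, 9] / [7];  Q = [1, 3, 7] / [2, 4] / [5, 8] / [6]
  Insert 1 (step 9): P = [1, 4, 5] / [2, 8] / [3, 9] / [6] / [7];  Q = [1, 3, 7] / [2, 4] / [5, 8] / [6] / [9]
Final shape: (3, 2, 2, 1, 1).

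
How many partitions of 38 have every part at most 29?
p(38, parts ≤ 29) = 25948

Use the recurrence p(n, m) = p(n, m−1) + p(n−m, m): either the largest part is < m (count p(n, m−1)) or the largest part is exactly m (remove one copy of m, count p(n−m, m)). With p(0, ·) = 1 this gives p(38, parts ≤ 29) = 25948. (By conjugating Young diagrams, this also counts partitions of 38 into at most 29 parts.)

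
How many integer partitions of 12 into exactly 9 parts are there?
p(12, 9 parts) = 3

Partitions of n into exactly k parts ↔ partitions of n − k into at most k parts (subtract 1 from each part). For n = 12, k = 9, the partitions are: 4+1+1+1+1+1+1+1+1, 3+2+1+1+1+1+1+1+1, 2+2+2+1+1+1+1+1+1. Count = 3.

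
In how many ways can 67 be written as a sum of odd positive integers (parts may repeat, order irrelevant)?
p_odd(67) = 22250

Enumerate partitions using only odd parts via the recurrence o(n, m) = o(n, m−2) + o(n−m, m) over odd m, starting from the largest odd part ≤ n. This gives p_odd(67) = 22250. (Euler's theorem: equals the count of distinct-part partitions.)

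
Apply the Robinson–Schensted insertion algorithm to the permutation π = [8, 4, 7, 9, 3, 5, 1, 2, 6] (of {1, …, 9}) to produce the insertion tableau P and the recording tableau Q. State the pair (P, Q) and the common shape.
P = [1, 2, 6] / [3, 5, 9] / [4, 7] / [8];  Q = [1, 3, 4] / [2, 6, 9] / [5, 8] / [7];  common shape = (3, 3, 2, 1)

Row-insert the values π_1, π_2, … into P one at a time, bumping the leftmost entry strictly greater than the inserted value down to the next row. The recording tableau Q records, in position (i, j), the step at which that cell was added to P.
  Insert 8 (step 1): P = [8];  Q = [1]
  Insert 4 (step 2): P = [4] / [8];  Q = [1] / [2]
  Insert 7 (step 3): P = [4, 7] / [8];  Q = [1, 3] / [2]
  Insert 9 (step 4): P = [4, 7, 9] / [8];  Q = [1, 3, 4] / [2]
  Insert 3 (step 5): P = [3, 7, 9] / [4] / [8];  Q = [1, 3, 4] / [2] / [5]
  Insert 5 (step 6): P = [3, 5, 9] / [4, 7] / [8];  Q = [1, 3, 4] / [2, 6] / [5]
  Insert 1 (step 7): P = [1, 5, 9] / [3, 7] / [4] / [8];  Q = [1, 3, 4] / [2, 6] / [5] / [7]
  Insert 2 (step 8): P = [1, 2, 9] / [3, 5] / [4, 7] / [8];  Q = [1, 3, 4] / [2, 6] / [5, 8] / [7]
  Insert 6 (step 9): P = [1, 2, 6] / [3, 5, 9] / [4, 7] / [8];  Q = [1, 3, 4] / [2, 6, 9] / [5, 8] / [7]
Final shape: (3, 3, 2, 1).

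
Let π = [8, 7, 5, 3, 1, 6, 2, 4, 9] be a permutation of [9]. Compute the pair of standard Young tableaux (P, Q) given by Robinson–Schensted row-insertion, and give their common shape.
P = [1, 2, 4, 9] / [3, 6] / [5] / [7] / [8];  Q = [1, 6, 8, 9] / [2, 7] / [3] / [4] / [5];  common shape = (4, 2, 1, 1, 1)

Row-insert the values π_1, π_2, … into P one at a time, bumping the leftmost entry strictly greater than the inserted value down to the next row. The recording tableau Q records, in position (i, j), the step at which that cell was added to P.
  Insert 8 (step 1): P = [8];  Q = [1]
  Insert 7 (step 2): P = [7] / [8];  Q = [1] / [2]
  Insert 5 (step 3): P = [5] / [7] / [8];  Q = [1] / [2] / [3]
  Insert 3 (step 4): P = [3] / [5] / [7] / [8];  Q = [1] / [2] / [3] / [4]
  Insert 1 (step 5): P = [1] / [3] / [5] / [7] / [8];  Q = [1] / [2] / [3] / [4] / [5]
  Insert 6 (step 6): P = [1, 6] / [3] / [5] / [7] / [8];  Q = [1, 6] / [2] / [3] / [4] / [5]
  Insert 2 (step 7): P = [1, 2] / [3, 6] / [5] / [7] / [8];  Q = [1, 6] / [2, 7] / [3] / [4] / [5]
  Insert 4 (step 8): P = [1, 2, 4] / [3, 6] / [5] / [7] / [8];  Q = [1, 6, 8] / [2, 7] / [3] / [4] / [5]
  Insert 9 (step 9): P = [1, 2, 4, 9] / [3, 6] / [5] / [7] / [8];  Q = [1, 6, 8, 9] / [2, 7] / [3] / [4] / [5]
Final shape: (4, 2, 1, 1, 1).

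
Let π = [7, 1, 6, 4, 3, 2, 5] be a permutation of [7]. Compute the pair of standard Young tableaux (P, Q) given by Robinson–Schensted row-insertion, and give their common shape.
P = [1, 2, 5] / [3] / [4] / [6] / [7];  Q = [1, 3, 7] / [2] / [4] / [5] / [6];  common shape = (3, 1, 1, 1, 1)

Row-insert the values π_1, π_2, … into P one at a time, bumping the leftmost entry strictly greater than the inserted value down to the next row. The recording tableau Q records, in position (i, j), the step at which that cell was added to P.
  Insert 7 (step 1): P = [7];  Q = [1]
  Insert 1 (step 2): P = [1] / [7];  Q = [1] / [2]
  Insert 6 (step 3): P = [1, 6] / [7];  Q = [1, 3] / [2]
  Insert 4 (step 4): P = [1, 4] / [6] / [7];  Q = [1, 3] / [2] / [4]
  Insert 3 (step 5): P = [1, 3] / [4] / [6] / [7];  Q = [1, 3] / [2] / [4] / [5]
  Insert 2 (step 6): P = [1, 2] / [3] / [4] / [6] / [7];  Q = [1, 3] / [2] / [4] / [5] / [6]
  Insert 5 (step 7): P = [1, 2, 5] / [3] / [4] / [6] / [7];  Q = [1, 3, 7] / [2] / [4] / [5] / [6]
Final shape: (3, 1, 1, 1, 1).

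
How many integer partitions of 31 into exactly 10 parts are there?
p(31, 10 parts) = 653

Partitions of n into exactly k parts are in bijection with partitions of n − k into at most k parts (subtract 1 from each part). So p(31, exactly 10) = p(21, parts ≤ 10). Computing via the recurrence p(m, j) = p(m, j−1) + p(m−j, j) gives 653.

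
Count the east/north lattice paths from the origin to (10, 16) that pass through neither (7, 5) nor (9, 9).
Number of paths = 4729527

Inclusion–exclusion. Total paths: C(26, 10) = 5311735. Through P₁: C(12, 7)·C(14, 3) = 288288. Through P₂: C(18, 9)·C(8, 1) = 388960. Since P₁ is strictly southwest of P₂, a monotone path through both must visit P₁ then P₂; paths through both = C(12, 7)·C(6, 2)·C(8, 1) = 95040. Avoid both = 5311735 − 288288 − 388960 + 95040 = 4729527.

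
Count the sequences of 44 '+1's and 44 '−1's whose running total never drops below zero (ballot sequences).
C_44 = 583300119592996693088040

These ballot sequences are counted by the Catalan number C_n = (1/(n + 1)) · C(2n, n). For n = 44: C_44 = (1/45) · C(88, 44) = 26248505381684851188961800/45 = 583300119592996693088040.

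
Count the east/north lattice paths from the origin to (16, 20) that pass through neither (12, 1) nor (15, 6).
Number of paths = 7306953955

Inclusion–exclusion. Total paths: C(36, 16) = 7307872110. Through P₁: C(13, 12)·C(23, 4) = 115115. Through P₂: C(21, 15)·C(15, 1) = 813960. Since P₁ is strictly southwest of P₂, a monotone path through both must visit P₁ then P₂; paths through both = C(13, 12)·C(8, 3)·C(15, 1) = 10920. Avoid both = 7307872110 − 115115 − 813960 + 10920 = 7306953955.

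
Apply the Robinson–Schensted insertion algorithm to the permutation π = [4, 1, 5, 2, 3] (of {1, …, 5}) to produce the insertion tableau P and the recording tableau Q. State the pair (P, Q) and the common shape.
P = [1, 2, 3] / [4, 5];  Q = [1, 3, 5] / [2, 4];  common shape = (3, 2)

Row-insert the values π_1, π_2, … into P one at a time, bumping the leftmost entry strictly greater than the inserted value down to the next row. The recording tableau Q records, in position (i, j), the step at which that cell was added to P.
  Insert 4 (step 1): P = [4];  Q = [1]
  Insert 1 (step 2): P = [1] / [4];  Q = [1] / [2]
  Insert 5 (step 3): P = [1, 5] / [4];  Q = [1, 3] / [2]
  Insert 2 (step 4): P = [1, 2] / [4, 5];  Q = [1, 3] / [2, 4]
  Insert 3 (step 5): P = [1, 2, 3] / [4, 5];  Q = [1, 3, 5] / [2, 4]
Final shape: (3, 2).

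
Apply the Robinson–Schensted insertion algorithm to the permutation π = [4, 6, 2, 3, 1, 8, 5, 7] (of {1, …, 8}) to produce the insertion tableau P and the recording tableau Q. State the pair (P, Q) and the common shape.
P = [1, 3, 5, 7] / [2, 6, 8] / [4];  Q = [1, 2, 6, 8] / [3, 4, 7] / [5];  common shape = (4, 3, 1)

Row-insert the values π_1, π_2, … into P one at a time, bumping the leftmost entry strictly greater than the inserted value down to the next row. The recording tableau Q records, in position (i, j), the step at which that cell was added to P.
  Insert 4 (step 1): P = [4];  Q = [1]
  Insert 6 (step 2): P = [4, 6];  Q = [1, 2]
  Insert 2 (step 3): P = [2, 6] / [4];  Q = [1, 2] / [3]
  Insert 3 (step 4): P = [2, 3] / [4, 6];  Q = [1, 2] / [3, 4]
  Insert 1 (step 5): P = [1, 3] / [2, 6] / [4];  Q = [1, 2] / [3, 4] / [5]
  Insert 8 (step 6): P = [1, 3, 8] / [2, 6] / [4];  Q = [1, 2, 6] / [3, 4] / [5]
  Insert 5 (step 7): P = [1, 3, 5] / [2, 6, 8] / [4];  Q = [1, 2, 6] / [3, 4, 7] / [5]
  Insert 7 (step 8): P = [1, 3, 5, 7] / [2, 6, 8] / [4];  Q = [1, 2, 6, 8] / [3, 4, 7] / [5]
Final shape: (4, 3, 1).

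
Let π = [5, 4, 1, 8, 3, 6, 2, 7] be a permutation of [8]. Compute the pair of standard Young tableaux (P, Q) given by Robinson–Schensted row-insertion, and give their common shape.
P = [1, 2, 6, 7] / [3, 8] / [4] / [5];  Q = [1, 4, 6, 8] / [2, 5] / [3] / [7];  common shape = (4, 2, 1, 1)

Row-insert the values π_1, π_2, … into P one at a time, bumping the leftmost entry strictly greater than the inserted value down to the next row. The recording tableau Q records, in position (i, j), the step at which that cell was added to P.
  Insert 5 (step 1): P = [5];  Q = [1]
  Insert 4 (step 2): P = [4] / [5];  Q = [1] / [2]
  Insert 1 (step 3): P = [1] / [4] / [5];  Q = [1] / [2] / [3]
  Insert 8 (step 4): P = [1, 8] / [4] / [5];  Q = [1, 4] / [2] / [3]
  Insert 3 (step 5): P = [1, 3] / [4, 8] / [5];  Q = [1, 4] / [2, 5] / [3]
  Insert 6 (step 6): P = [1, 3, 6] / [4, 8] / [5];  Q = [1, 4, 6] / [2, 5] / [3]
  Insert 2 (step 7): P = [1, 2, 6] / [3, 8] / [4] / [5];  Q = [1, 4, 6] / [2, 5] / [3] / [7]
  Insert 7 (step 8): P = [1, 2, 6, 7] / [3, 8] / [4] / [5];  Q = [1, 4, 6, 8] / [2, 5] / [3] / [7]
Final shape: (4, 2, 1, 1).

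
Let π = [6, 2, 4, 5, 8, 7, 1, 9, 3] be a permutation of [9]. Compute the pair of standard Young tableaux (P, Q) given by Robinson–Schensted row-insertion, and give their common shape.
P = [1, 3, 5, 7, 9] / [2, 4] / [6, 8];  Q = [1, 3, 4, 5, 8] / [2, 6] / [7, 9];  common shape = (5, 2, 2)

Row-insert the values π_1, π_2, … into P one at a time, bumping the leftmost entry strictly greater than the inserted value down to the next row. The recording tableau Q records, in position (i, j), the step at which that cell was added to P.
  Insert 6 (step 1): P = [6];  Q = [1]
  Insert 2 (step 2): P = [2] / [6];  Q = [1] / [2]
  Insert 4 (step 3): P = [2, 4] / [6];  Q = [1, 3] / [2]
  Insert 5 (step 4): P = [2, 4, 5] / [6];  Q = [1, 3, 4] / [2]
  Insert 8 (step 5): P = [2, 4, 5, 8] / [6];  Q = [1, 3, 4, 5] / [2]
  Insert 7 (step 6): P = [2, 4, 5, 7] / [6, 8];  Q = [1, 3, 4, 5] / [2, 6]
  Insert 1 (step 7): P = [1, 4, 5, 7] / [2, 8] / [6];  Q = [1, 3, 4, 5] / [2, 6] / [7]
  Insert 9 (step 8): P = [1, 4, 5, 7, 9] / [2, 8] / [6];  Q = [1, 3, 4, 5, 8] / [2, 6] / [7]
  Insert 3 (step 9): P = [1, 3, 5, 7, 9] / [2, 4] / [6, 8];  Q = [1, 3, 4, 5, 8] / [2, 6] / [7, 9]
Final shape: (5, 2, 2).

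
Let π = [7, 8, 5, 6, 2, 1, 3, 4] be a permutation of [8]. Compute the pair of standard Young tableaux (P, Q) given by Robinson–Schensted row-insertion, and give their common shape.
P = [1, 3, 4] / [2, 6] / [5, 8] / [7];  Q = [1, 2, 8] / [3, 4] / [5, 7] / [6];  common shape = (3, 2, 2, 1)

Row-insert the values π_1, π_2, … into P one at a time, bumping the leftmost entry strictly greater than the inserted value down to the next row. The recording tableau Q records, in position (i, j), the step at which that cell was added to P.
  Insert 7 (step 1): P = [7];  Q = [1]
  Insert 8 (step 2): P = [7, 8];  Q = [1, 2]
  Insert 5 (step 3): P = [5, 8] / [7];  Q = [1, 2] / [3]
  Insert 6 (step 4): P = [5, 6] / [7, 8];  Q = [1, 2] / [3, 4]
  Insert 2 (step 5): P = [2, 6] / [5, 8] / [7];  Q = [1, 2] / [3, 4] / [5]
  Insert 1 (step 6): P = [1, 6] / [2, 8] / [5] / [7];  Q = [1, 2] / [3, 4] / [5] / [6]
  Insert 3 (step 7): P = [1, 3] / [2, 6] / [5, 8] / [7];  Q = [1, 2] / [3, 4] / [5, 7] / [6]
  Insert 4 (step 8): P = [1, 3, 4] / [2, 6] / [5, 8] / [7];  Q = [1, 2, 8] / [3, 4] / [5, 7] / [6]
Final shape: (3, 2, 2, 1).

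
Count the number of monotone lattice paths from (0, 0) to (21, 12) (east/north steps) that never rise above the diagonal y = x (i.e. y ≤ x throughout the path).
Number of paths = 161280600

By the reflection principle (André's argument), the number of monotone paths to (21, 12) with n ≤ m that never go above y = x is C(33, 21) − C(33, 22) = 354817320 − 193536720 = 161280600.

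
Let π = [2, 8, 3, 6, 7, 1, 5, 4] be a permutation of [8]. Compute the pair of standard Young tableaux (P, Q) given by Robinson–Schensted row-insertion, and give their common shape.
P = [1, 3, 4, 7] / [2, 5] / [6] / [8];  Q = [1, 2, 4, 5] / [3, 7] / [6] / [8];  common shape = (4, 2, 1, 1)

Row-insert the values π_1, π_2, … into P one at a time, bumping the leftmost entry strictly greater than the inserted value down to the next row. The recording tableau Q records, in position (i, j), the step at which that cell was added to P.
  Insert 2 (step 1): P = [2];  Q = [1]
  Insert 8 (step 2): P = [2, 8];  Q = [1, 2]
  Insert 3 (step 3): P = [2, 3] / [8];  Q = [1, 2] / [3]
  Insert 6 (step 4): P = [2, 3, 6] / [8];  Q = [1, 2, 4] / [3]
  Insert 7 (step 5): P = [2, 3, 6, 7] / [8];  Q = [1, 2, 4, 5] / [3]
  Insert 1 (step 6): P = [1, 3, 6, 7] / [2] / [8];  Q = [1, 2, 4, 5] / [3] / [6]
  Insert 5 (step 7): P = [1, 3, 5, 7] / [2, 6] / [8];  Q = [1, 2, 4, 5] / [3, 7] / [6]
  Insert 4 (step 8): P = [1, 3, 4, 7] / [2, 5] / [6] / [8];  Q = [1, 2, 4, 5] / [3, 7] / [6] / [8]
Final shape: (4, 2, 1, 1).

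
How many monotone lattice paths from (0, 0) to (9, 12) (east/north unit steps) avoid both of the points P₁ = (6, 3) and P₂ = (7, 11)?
Number of paths = 182246

Inclusion–exclusion. Total paths: C(21, 9) = 293930. Through P₁: C(9, 6)·C(12, 3) = 18480. Through P₂: C(18, 7)·C(3, 2) = 95472. Since P₁ is strictly southwest of P₂, a monotone path through both must visit P₁ then P₂; paths through both = C(9, 6)·C(9, 1)·C(3, 2) = 2268. Avoid both = 293930 − 18480 − 95472 + 2268 = 182246.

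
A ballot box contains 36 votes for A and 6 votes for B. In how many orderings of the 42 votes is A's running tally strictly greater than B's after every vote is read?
Strict-lead orderings = 3746990

Total orderings of the 42 votes with 36 for A: C(42, 36) = 5245786. By the Bertrand ballot formula (Cycle Lemma / reflection principle), the number of orderings in which A is strictly ahead of B throughout is (p − q)/(p + q) · C(p + q, p) = (36 − 6)/(36 + 6) · 5245786 = 3746990.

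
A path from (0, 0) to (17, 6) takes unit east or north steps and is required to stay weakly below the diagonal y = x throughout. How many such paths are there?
Number of paths = 67298

By the reflection principle (André's argument), the number of monotone paths to (17, 6) with n ≤ m that never go above y = x is C(23, 17) − C(23, 18) = 100947 − 33649 = 67298.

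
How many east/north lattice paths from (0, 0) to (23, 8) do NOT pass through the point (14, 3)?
Number of paths = 6527365

Total paths from (0, 0) to (23, 8): C(31, 23) = 7888725. Paths through (14, 3): (paths (0, 0) → (14, 3)) × (paths (14, 3) → (23, 8)) = C(17, 14) · C(14, 9) = 680 · 2002 = 1361360. Avoidance count = 7888725 − 1361360 = 6527365.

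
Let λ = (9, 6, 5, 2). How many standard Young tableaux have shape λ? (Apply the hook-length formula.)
# SYT of shape (9, 6, 5, 2) = 465585120

Hook-length formula: f^λ = n! / Π hook(c), product over all cells c of the Young diagram. For λ = (9, 6, 5, 2), n = 22 boxes. Hook lengths by row (left-to-right, top-to-bottom): [12, 11, 9, 8, 7, 5, 3, 2, 1]; [8, 7, 5, 4, 3, 1]; [6, 5, 3, 2, 1]; [2, 1]. Product of hooks = 2414168064000. So f^λ = 22! / 2414168064000 = 1124000727777607680000 / 2414168064000 = 465585120.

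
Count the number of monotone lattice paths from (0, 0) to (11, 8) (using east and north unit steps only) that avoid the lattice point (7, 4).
Number of paths = 52482

Total paths from (0, 0) to (11, 8): C(19, 11) = 75582. Paths through (7, 4): (paths (0, 0) → (7, 4)) × (paths (7, 4) → (11, 8)) = C(11, 7) · C(8, 4) = 330 · 70 = 23100. Avoidance count = 75582 − 23100 = 52482.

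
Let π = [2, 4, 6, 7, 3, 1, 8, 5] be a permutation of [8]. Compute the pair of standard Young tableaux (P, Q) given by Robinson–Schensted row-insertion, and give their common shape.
P = [1, 3, 5, 7, 8] / [2, 6] / [4];  Q = [1, 2, 3, 4, 7] / [5, 8] / [6];  common shape = (5, 2, 1)

Row-insert the values π_1, π_2, … into P one at a time, bumping the leftmost entry strictly greater than the inserted value down to the next row. The recording tableau Q records, in position (i, j), the step at which that cell was added to P.
  Insert 2 (step 1): P = [2];  Q = [1]
  Insert 4 (step 2): P = [2, 4];  Q = [1, 2]
  Insert 6 (step 3): P = [2, 4, 6];  Q = [1, 2, 3]
  Insert 7 (step 4): P = [2, 4, 6, 7];  Q = [1, 2, 3, 4]
  Insert 3 (step 5): P = [2, 3, 6, 7] / [4];  Q = [1, 2, 3, 4] / [5]
  Insert 1 (step 6): P = [1, 3, 6, 7] / [2] / [4];  Q = [1, 2, 3, 4] / [5] / [6]
  Insert 8 (step 7): P = [1, 3, 6, 7, 8] / [2] / [4];  Q = [1, 2, 3, 4, 7] / [5] / [6]
  Insert 5 (step 8): P = [1, 3, 5, 7, 8] / [2, 6] / [4];  Q = [1, 2, 3, 4, 7] / [5, 8] / [6]
Final shape: (5, 2, 1).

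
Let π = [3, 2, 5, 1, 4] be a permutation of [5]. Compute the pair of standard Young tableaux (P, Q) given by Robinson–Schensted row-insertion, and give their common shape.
P = [1, 4] / [2, 5] / [3];  Q = [1, 3] / [2, 5] / [4];  common shape = (2, 2, 1)

Row-insert the values π_1, π_2, … into P one at a time, bumping the leftmost entry strictly greater than the inserted value down to the next row. The recording tableau Q records, in position (i, j), the step at which that cell was added to P.
  Insert 3 (step 1): P = [3];  Q = [1]
  Insert 2 (step 2): P = [2] / [3];  Q = [1] / [2]
  Insert 5 (step 3): P = [2, 5] / [3];  Q = [1, 3] / [2]
  Insert 1 (step 4): P = [1, 5] / [2] / [3];  Q = [1, 3] / [2] / [4]
  Insert 4 (step 5): P = [1, 4] / [2, 5] / [3];  Q = [1, 3] / [2, 5] / [4]
Final shape: (2, 2, 1).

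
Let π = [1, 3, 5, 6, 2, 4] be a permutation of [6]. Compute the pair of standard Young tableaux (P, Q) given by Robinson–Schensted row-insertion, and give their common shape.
P = [1, 2, 4, 6] / [3, 5];  Q = [1, 2, 3, 4] / [5, 6];  common shape = (4, 2)

Row-insert the values π_1, π_2, … into P one at a time, bumping the leftmost entry strictly greater than the inserted value down to the next row. The recording tableau Q records, in position (i, j), the step at which that cell was added to P.
  Insert 1 (step 1): P = [1];  Q = [1]
  Insert 3 (step 2): P = [1, 3];  Q = [1, 2]
  Insert 5 (step 3): P = [1, 3, 5];  Q = [1, 2, 3]
  Insert 6 (step 4): P = [1, 3, 5, 6];  Q = [1, 2, 3, 4]
  Insert 2 (step 5): P = [1, 2, 5, 6] / [3];  Q = [1, 2, 3, 4] / [5]
  Insert 4 (step 6): P = [1, 2, 4, 6] / [3, 5];  Q = [1, 2, 3, 4] / [5, 6]
Final shape: (4, 2).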